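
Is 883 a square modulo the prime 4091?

yes

Both 883 ≡ 3 and 4091 ≡ 3 (mod 4), so reciprocity gives (883/4091) = -(4091/883). Reduce: 4091 ≡ 559 (mod 883). Now have -(559/883).
Both 559 ≡ 3 and 883 ≡ 3 (mod 4), so reciprocity gives (559/883) = -(883/559). Reduce: 883 ≡ 324 (mod 559). Now have (324/559).
Factor out 2: 324 = 2^2·81. Since 559 ≡ 7 (mod 8), (2/559) = +1, and (2/559)^2 = +1. Now have (81/559).
81 ≡ 1 (mod 4), so quadratic reciprocity gives (81/559) = (559/81). Reduce: 559 ≡ 73 (mod 81). Now have (73/81).
73 ≡ 1 (mod 4), so quadratic reciprocity gives (73/81) = (81/73). Reduce: 81 ≡ 8 (mod 73). Now have (8/73).
Factor out 2: 8 = 2^3. Since 73 ≡ 1 (mod 8), (2/73) = +1, and (2/73)^3 = +1. Now have (1/73).
(1/73) = 1. Collecting the sign factors: 1.
(883/4091) = 1, and 4091 is prime, so 883 is a quadratic residue mod 4091.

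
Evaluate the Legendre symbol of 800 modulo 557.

Reduce the numerator: 800 ≡ 243 (mod 557), so (800/557) = (243/557).
557 ≡ 1 (mod 4), so quadratic reciprocity gives (243/557) = (557/243). Reduce: 557 ≡ 71 (mod 243). Now have (71/243).
Both 71 ≡ 3 and 243 ≡ 3 (mod 4), so reciprocity gives (71/243) = -(243/71). Reduce: 243 ≡ 30 (mod 71). Now have -(30/71).
Factor out 2: 30 = 2·15. Since 71 ≡ 7 (mod 8), (2/71) = +1. Now have -(15/71).
Both 15 ≡ 3 and 71 ≡ 3 (mod 4), so reciprocity gives (15/71) = -(71/15). Reduce: 71 ≡ 11 (mod 15). Now have (11/15).
Both 11 ≡ 3 and 15 ≡ 3 (mod 4), so reciprocity gives (11/15) = -(15/11). Reduce: 15 ≡ 4 (mod 11). Now have -(4/11).
Factor out 2: 4 = 2^2. Since 11 ≡ 3 (mod 8), (2/11) = -1, and (2/11)^2 = +1. Now have -(1/11).
(1/11) = 1. Collecting the sign factors: -1.

-1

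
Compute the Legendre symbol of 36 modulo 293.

Factor out 2: 36 = 2^2·9. Since 293 ≡ 5 (mod 8), (2|293) = -1, and (2|293)^2 = +1. Now have (9|293).
9 ≡ 1 (mod 4), so quadratic reciprocity gives (9|293) = (293|9). Reduce: 293 ≡ 5 (mod 9). Now have (5|9).
5 ≡ 1 (mod 4), so quadratic reciprocity gives (5|9) = (9|5). Reduce: 9 ≡ 4 (mod 5). Now have (4|5).
Factor out 2: 4 = 2^2. Since 5 ≡ 5 (mod 8), (2|5) = -1, and (2|5)^2 = +1. Now have (1|5).
(1|5) = 1. Collecting the sign factors: 1.

1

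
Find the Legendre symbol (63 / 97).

97 ≡ 1 (mod 4), so quadratic reciprocity gives (63 / 97) = (97 / 63). Reduce: 97 ≡ 34 (mod 63). Now have (34 / 63).
Factor out 2: 34 = 2·17. Since 63 ≡ 7 (mod 8), (2 / 63) = +1. Now have (17 / 63).
17 ≡ 1 (mod 4), so quadratic reciprocity gives (17 / 63) = (63 / 17). Reduce: 63 ≡ 12 (mod 17). Now have (12 / 17).
Factor out 2: 12 = 2^2·3. Since 17 ≡ 1 (mod 8), (2 / 17) = +1, and (2 / 17)^2 = +1. Now have (3 / 17).
17 ≡ 1 (mod 4), so quadratic reciprocity gives (3 / 17) = (17 / 3). Reduce: 17 ≡ 2 (mod 3). Now have (2 / 3).
Factor out 2: 2 = 2. Since 3 ≡ 3 (mod 8), (2 / 3) = -1. Now have -(1 / 3).
(1 / 3) = 1. Collecting the sign factors: -1.

-1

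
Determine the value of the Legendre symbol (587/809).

(587/809)
  = (809/587)    [QR: 809 ≡ 1 mod 4, sign kept]
  = (222/587)    [809 ≡ 222 mod 587]
  = -(111/587)    [587 ≡ 3 mod 8 ⇒ (2/587) = -1]
  = (587/111)    [QR: both ≡ 3 mod 4, sign flips]
  = (32/111)    [587 ≡ 32 mod 111]
  = (1/111)    [111 ≡ 7 mod 8 ⇒ (2/111)^5 = +1]
  = 1    [(1/111) = 1]

1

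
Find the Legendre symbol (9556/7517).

(9556/7517)
  = (2039/7517)    [9556 ≡ 2039 mod 7517]
  = (7517/2039)    [QR: 7517 ≡ 1 mod 4, sign kept]
  = (1400/2039)    [7517 ≡ 1400 mod 2039]
  = (175/2039)    [2039 ≡ 7 mod 8 ⇒ (2/2039)^3 = +1]
  = -(2039/175)    [QR: both ≡ 3 mod 4, sign flips]
  = -(114/175)    [2039 ≡ 114 mod 175]
  = -(57/175)    [175 ≡ 7 mod 8 ⇒ (2/175) = +1]
  = -(175/57)    [QR: 57 ≡ 1 mod 4, sign kept]
  = -(4/57)    [175 ≡ 4 mod 57]
  = -(1/57)    [57 ≡ 1 mod 8 ⇒ (2/57)^2 = +1]
  = -1    [(1/57) = 1]

-1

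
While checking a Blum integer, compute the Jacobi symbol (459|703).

Both 459 ≡ 3 and 703 ≡ 3 (mod 4), so reciprocity gives (459|703) = -(703|459). Reduce: 703 ≡ 244 (mod 459). Now have -(244|459).
Factor out 2: 244 = 2^2·61. Since 459 ≡ 3 (mod 8), (2|459) = -1, and (2|459)^2 = +1. Now have -(61|459).
61 ≡ 1 (mod 4), so quadratic reciprocity gives (61|459) = (459|61). Reduce: 459 ≡ 32 (mod 61). Now have -(32|61).
Factor out 2: 32 = 2^5. Since 61 ≡ 5 (mod 8), (2|61) = -1, and (2|61)^5 = -1. Now have (1|61).
(1|61) = 1. Collecting the sign factors: 1.

1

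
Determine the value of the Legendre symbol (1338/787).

(1338/787)
  = (551/787)    [1338 ≡ 551 mod 787]
  = -(787/551)    [QR: both ≡ 3 mod 4, sign flips]
  = -(236/551)    [787 ≡ 236 mod 551]
  = -(59/551)    [551 ≡ 7 mod 8 ⇒ (2/551)^2 = +1]
  = (551/59)    [QR: both ≡ 3 mod 4, sign flips]
  = (20/59)    [551 ≡ 20 mod 59]
  = (5/59)    [59 ≡ 3 mod 8 ⇒ (2/59)^2 = +1]
  = (59/5)    [QR: 5 ≡ 1 mod 4, sign kept]
  = (4/5)    [59 ≡ 4 mod 5]
  = (1/5)    [5 ≡ 5 mod 8 ⇒ (2/5)^2 = +1]
  = 1    [(1/5) = 1]

1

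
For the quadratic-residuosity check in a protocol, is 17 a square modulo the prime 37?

17 ≡ 1 (mod 4), so quadratic reciprocity gives (17/37) = (37/17). Reduce: 37 ≡ 3 (mod 17). Now have (3/17).
17 ≡ 1 (mod 4), so quadratic reciprocity gives (3/17) = (17/3). Reduce: 17 ≡ 2 (mod 3). Now have (2/3).
Factor out 2: 2 = 2. Since 3 ≡ 3 (mod 8), (2/3) = -1. Now have -(1/3).
(1/3) = 1. Collecting the sign factors: -1.
(17/37) = -1, and 37 is prime, so 17 is not a quadratic residue mod 37.

no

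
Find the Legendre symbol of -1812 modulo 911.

1

(-1812/911)
  = (10/911)    [-1812 ≡ 10 mod 911]
  = (5/911)    [911 ≡ 7 mod 8 ⇒ (2/911) = +1]
  = (911/5)    [QR: 5 ≡ 1 mod 4, sign kept]
  = (1/5)    [911 ≡ 1 mod 5]
  = 1    [(1/5) = 1]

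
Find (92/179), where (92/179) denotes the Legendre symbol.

-1

Factor out 2: 92 = 2^2·23. Since 179 ≡ 3 (mod 8), (2/179) = -1, and (2/179)^2 = +1. Now have (23/179).
Both 23 ≡ 3 and 179 ≡ 3 (mod 4), so reciprocity gives (23/179) = -(179/23). Reduce: 179 ≡ 18 (mod 23). Now have -(18/23).
Factor out 2: 18 = 2·9. Since 23 ≡ 7 (mod 8), (2/23) = +1. Now have -(9/23).
9 ≡ 1 (mod 4), so quadratic reciprocity gives (9/23) = (23/9). Reduce: 23 ≡ 5 (mod 9). Now have -(5/9).
5 ≡ 1 (mod 4), so quadratic reciprocity gives (5/9) = (9/5). Reduce: 9 ≡ 4 (mod 5). Now have -(4/5).
Factor out 2: 4 = 2^2. Since 5 ≡ 5 (mod 8), (2/5) = -1, and (2/5)^2 = +1. Now have -(1/5).
(1/5) = 1. Collecting the sign factors: -1.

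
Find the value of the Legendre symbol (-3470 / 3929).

Reduce the numerator: -3470 ≡ 459 (mod 3929), so (-3470 / 3929) = (459 / 3929).
3929 ≡ 1 (mod 4), so quadratic reciprocity gives (459 / 3929) = (3929 / 459). Reduce: 3929 ≡ 257 (mod 459). Now have (257 / 459).
257 ≡ 1 (mod 4), so quadratic reciprocity gives (257 / 459) = (459 / 257). Reduce: 459 ≡ 202 (mod 257). Now have (202 / 257).
Factor out 2: 202 = 2·101. Since 257 ≡ 1 (mod 8), (2 / 257) = +1. Now have (101 / 257).
101 ≡ 1 (mod 4), so quadratic reciprocity gives (101 / 257) = (257 / 101). Reduce: 257 ≡ 55 (mod 101). Now have (55 / 101).
101 ≡ 1 (mod 4), so quadratic reciprocity gives (55 / 101) = (101 / 55). Reduce: 101 ≡ 46 (mod 55). Now have (46 / 55).
Factor out 2: 46 = 2·23. Since 55 ≡ 7 (mod 8), (2 / 55) = +1. Now have (23 / 55).
Both 23 ≡ 3 and 55 ≡ 3 (mod 4), so reciprocity gives (23 / 55) = -(55 / 23). Reduce: 55 ≡ 9 (mod 23). Now have -(9 / 23).
9 ≡ 1 (mod 4), so quadratic reciprocity gives (9 / 23) = (23 / 9). Reduce: 23 ≡ 5 (mod 9). Now have -(5 / 9).
5 ≡ 1 (mod 4), so quadratic reciprocity gives (5 / 9) = (9 / 5). Reduce: 9 ≡ 4 (mod 5). Now have -(4 / 5).
Factor out 2: 4 = 2^2. Since 5 ≡ 5 (mod 8), (2 / 5) = -1, and (2 / 5)^2 = +1. Now have -(1 / 5).
(1 / 5) = 1. Collecting the sign factors: -1.

-1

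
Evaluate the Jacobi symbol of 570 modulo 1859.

Factor out 2: 570 = 2·285. Since 1859 ≡ 3 (mod 8), (2/1859) = -1. Now have -(285/1859).
285 ≡ 1 (mod 4), so quadratic reciprocity gives (285/1859) = (1859/285). Reduce: 1859 ≡ 149 (mod 285). Now have -(149/285).
149 ≡ 1 (mod 4), so quadratic reciprocity gives (149/285) = (285/149). Reduce: 285 ≡ 136 (mod 149). Now have -(136/149).
Factor out 2: 136 = 2^3·17. Since 149 ≡ 5 (mod 8), (2/149) = -1, and (2/149)^3 = -1. Now have (17/149).
17 ≡ 1 (mod 4), so quadratic reciprocity gives (17/149) = (149/17). Reduce: 149 ≡ 13 (mod 17). Now have (13/17).
13 ≡ 1 (mod 4), so quadratic reciprocity gives (13/17) = (17/13). Reduce: 17 ≡ 4 (mod 13). Now have (4/13).
Factor out 2: 4 = 2^2. Since 13 ≡ 5 (mod 8), (2/13) = -1, and (2/13)^2 = +1. Now have (1/13).
(1/13) = 1. Collecting the sign factors: 1.

1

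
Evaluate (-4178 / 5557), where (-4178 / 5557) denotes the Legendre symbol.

-1

Reduce the numerator: -4178 ≡ 1379 (mod 5557), so (-4178 / 5557) = (1379 / 5557).
5557 ≡ 1 (mod 4), so quadratic reciprocity gives (1379 / 5557) = (5557 / 1379). Reduce: 5557 ≡ 41 (mod 1379). Now have (41 / 1379).
41 ≡ 1 (mod 4), so quadratic reciprocity gives (41 / 1379) = (1379 / 41). Reduce: 1379 ≡ 26 (mod 41). Now have (26 / 41).
Factor out 2: 26 = 2·13. Since 41 ≡ 1 (mod 8), (2 / 41) = +1. Now have (13 / 41).
13 ≡ 1 (mod 4), so quadratic reciprocity gives (13 / 41) = (41 / 13). Reduce: 41 ≡ 2 (mod 13). Now have (2 / 13).
Factor out 2: 2 = 2. Since 13 ≡ 5 (mod 8), (2 / 13) = -1. Now have -(1 / 13).
(1 / 13) = 1. Collecting the sign factors: -1.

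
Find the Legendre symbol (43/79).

Both 43 ≡ 3 and 79 ≡ 3 (mod 4), so reciprocity gives (43/79) = -(79/43). Reduce: 79 ≡ 36 (mod 43). Now have -(36/43).
Factor out 2: 36 = 2^2·9. Since 43 ≡ 3 (mod 8), (2/43) = -1, and (2/43)^2 = +1. Now have -(9/43).
9 ≡ 1 (mod 4), so quadratic reciprocity gives (9/43) = (43/9). Reduce: 43 ≡ 7 (mod 9). Now have -(7/9).
9 ≡ 1 (mod 4), so quadratic reciprocity gives (7/9) = (9/7). Reduce: 9 ≡ 2 (mod 7). Now have -(2/7).
Factor out 2: 2 = 2. Since 7 ≡ 7 (mod 8), (2/7) = +1. Now have -(1/7).
(1/7) = 1. Collecting the sign factors: -1.

-1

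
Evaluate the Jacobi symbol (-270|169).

1

(-270|169)
  = (270|169)    [169 ≡ 1 mod 4 ⇒ (-1|169) = +1]
  = (101|169)    [270 ≡ 101 mod 169]
  = (169|101)    [QR: 101 ≡ 1 mod 4, sign kept]
  = (68|101)    [169 ≡ 68 mod 101]
  = (17|101)    [101 ≡ 5 mod 8 ⇒ (2|101)^2 = +1]
  = (101|17)    [QR: 17 ≡ 1 mod 4, sign kept]
  = (16|17)    [101 ≡ 16 mod 17]
  = (1|17)    [17 ≡ 1 mod 8 ⇒ (2|17)^4 = +1]
  = 1    [(1|17) = 1]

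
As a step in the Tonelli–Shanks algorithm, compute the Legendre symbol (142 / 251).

Factor out 2: 142 = 2·71. Since 251 ≡ 3 (mod 8), (2 / 251) = -1. Now have -(71 / 251).
Both 71 ≡ 3 and 251 ≡ 3 (mod 4), so reciprocity gives (71 / 251) = -(251 / 71). Reduce: 251 ≡ 38 (mod 71). Now have (38 / 71).
Factor out 2: 38 = 2·19. Since 71 ≡ 7 (mod 8), (2 / 71) = +1. Now have (19 / 71).
Both 19 ≡ 3 and 71 ≡ 3 (mod 4), so reciprocity gives (19 / 71) = -(71 / 19). Reduce: 71 ≡ 14 (mod 19). Now have -(14 / 19).
Factor out 2: 14 = 2·7. Since 19 ≡ 3 (mod 8), (2 / 19) = -1. Now have (7 / 19).
Both 7 ≡ 3 and 19 ≡ 3 (mod 4), so reciprocity gives (7 / 19) = -(19 / 7). Reduce: 19 ≡ 5 (mod 7). Now have -(5 / 7).
5 ≡ 1 (mod 4), so quadratic reciprocity gives (5 / 7) = (7 / 5). Reduce: 7 ≡ 2 (mod 5). Now have -(2 / 5).
Factor out 2: 2 = 2. Since 5 ≡ 5 (mod 8), (2 / 5) = -1. Now have (1 / 5).
(1 / 5) = 1. Collecting the sign factors: 1.

1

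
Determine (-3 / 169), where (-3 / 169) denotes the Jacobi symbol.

1

Reduce the numerator: -3 ≡ 166 (mod 169), so (-3 / 169) = (166 / 169).
Factor out 2: 166 = 2·83. Since 169 ≡ 1 (mod 8), (2 / 169) = +1. Now have (83 / 169).
169 ≡ 1 (mod 4), so quadratic reciprocity gives (83 / 169) = (169 / 83). Reduce: 169 ≡ 3 (mod 83). Now have (3 / 83).
Both 3 ≡ 3 and 83 ≡ 3 (mod 4), so reciprocity gives (3 / 83) = -(83 / 3). Reduce: 83 ≡ 2 (mod 3). Now have -(2 / 3).
Factor out 2: 2 = 2. Since 3 ≡ 3 (mod 8), (2 / 3) = -1. Now have (1 / 3).
(1 / 3) = 1. Collecting the sign factors: 1.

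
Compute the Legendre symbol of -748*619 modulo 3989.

By multiplicativity, (-748·619/3989) = (-748/3989)·(619/3989).
First factor (-748/3989):
Reduce the numerator: -748 ≡ 3241 (mod 3989), so (-748/3989) = (3241/3989).
3241 ≡ 1 (mod 4), so quadratic reciprocity gives (3241/3989) = (3989/3241). Reduce: 3989 ≡ 748 (mod 3241). Now have (748/3241).
Factor out 2: 748 = 2^2·187. Since 3241 ≡ 1 (mod 8), (2/3241) = +1, and (2/3241)^2 = +1. Now have (187/3241).
3241 ≡ 1 (mod 4), so quadratic reciprocity gives (187/3241) = (3241/187). Reduce: 3241 ≡ 62 (mod 187). Now have (62/187).
Factor out 2: 62 = 2·31. Since 187 ≡ 3 (mod 8), (2/187) = -1. Now have -(31/187).
Both 31 ≡ 3 and 187 ≡ 3 (mod 4), so reciprocity gives (31/187) = -(187/31). Reduce: 187 ≡ 1 (mod 31). Now have (1/31).
(1/31) = 1. Collecting the sign factors: 1.
Second factor (619/3989):
3989 ≡ 1 (mod 4), so quadratic reciprocity gives (619/3989) = (3989/619). Reduce: 3989 ≡ 275 (mod 619). Now have (275/619).
Both 275 ≡ 3 and 619 ≡ 3 (mod 4), so reciprocity gives (275/619) = -(619/275). Reduce: 619 ≡ 69 (mod 275). Now have -(69/275).
69 ≡ 1 (mod 4), so quadratic reciprocity gives (69/275) = (275/69). Reduce: 275 ≡ 68 (mod 69). Now have -(68/69).
Factor out 2: 68 = 2^2·17. Since 69 ≡ 5 (mod 8), (2/69) = -1, and (2/69)^2 = +1. Now have -(17/69).
17 ≡ 1 (mod 4), so quadratic reciprocity gives (17/69) = (69/17). Reduce: 69 ≡ 1 (mod 17). Now have -(1/17).
(1/17) = 1. Collecting the sign factors: -1.
Product: (1)·(-1) = -1.

-1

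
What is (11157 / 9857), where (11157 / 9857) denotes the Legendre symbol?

1

(11157 / 9857)
  = (1300 / 9857)    [11157 ≡ 1300 mod 9857]
  = (325 / 9857)    [9857 ≡ 1 mod 8 ⇒ (2 / 9857)^2 = +1]
  = (9857 / 325)    [QR: 325 ≡ 1 mod 4, sign kept]
  = (107 / 325)    [9857 ≡ 107 mod 325]
  = (325 / 107)    [QR: 325 ≡ 1 mod 4, sign kept]
  = (4 / 107)    [325 ≡ 4 mod 107]
  = (1 / 107)    [107 ≡ 3 mod 8 ⇒ (2 / 107)^2 = +1]
  = 1    [(1 / 107) = 1]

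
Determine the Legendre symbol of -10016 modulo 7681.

1

Reduce the numerator: -10016 ≡ 5346 (mod 7681), so (-10016|7681) = (5346|7681).
Factor out 2: 5346 = 2·2673. Since 7681 ≡ 1 (mod 8), (2|7681) = +1. Now have (2673|7681).
2673 ≡ 1 (mod 4), so quadratic reciprocity gives (2673|7681) = (7681|2673). Reduce: 7681 ≡ 2335 (mod 2673). Now have (2335|2673).
2673 ≡ 1 (mod 4), so quadratic reciprocity gives (2335|2673) = (2673|2335). Reduce: 2673 ≡ 338 (mod 2335). Now have (338|2335).
Factor out 2: 338 = 2·169. Since 2335 ≡ 7 (mod 8), (2|2335) = +1. Now have (169|2335).
169 ≡ 1 (mod 4), so quadratic reciprocity gives (169|2335) = (2335|169). Reduce: 2335 ≡ 138 (mod 169). Now have (138|169).
Factor out 2: 138 = 2·69. Since 169 ≡ 1 (mod 8), (2|169) = +1. Now have (69|169).
69 ≡ 1 (mod 4), so quadratic reciprocity gives (69|169) = (169|69). Reduce: 169 ≡ 31 (mod 69). Now have (31|69).
69 ≡ 1 (mod 4), so quadratic reciprocity gives (31|69) = (69|31). Reduce: 69 ≡ 7 (mod 31). Now have (7|31).
Both 7 ≡ 3 and 31 ≡ 3 (mod 4), so reciprocity gives (7|31) = -(31|7). Reduce: 31 ≡ 3 (mod 7). Now have -(3|7).
Both 3 ≡ 3 and 7 ≡ 3 (mod 4), so reciprocity gives (3|7) = -(7|3). Reduce: 7 ≡ 1 (mod 3). Now have (1|3).
(1|3) = 1. Collecting the sign factors: 1.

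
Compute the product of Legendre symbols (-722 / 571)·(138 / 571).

1

By multiplicativity, (-722·138 / 571) = (-722 / 571)·(138 / 571).
First factor (-722 / 571):
Reduce the numerator: -722 ≡ 420 (mod 571), so (-722 / 571) = (420 / 571).
Factor out 2: 420 = 2^2·105. Since 571 ≡ 3 (mod 8), (2 / 571) = -1, and (2 / 571)^2 = +1. Now have (105 / 571).
105 ≡ 1 (mod 4), so quadratic reciprocity gives (105 / 571) = (571 / 105). Reduce: 571 ≡ 46 (mod 105). Now have (46 / 105).
Factor out 2: 46 = 2·23. Since 105 ≡ 1 (mod 8), (2 / 105) = +1. Now have (23 / 105).
105 ≡ 1 (mod 4), so quadratic reciprocity gives (23 / 105) = (105 / 23). Reduce: 105 ≡ 13 (mod 23). Now have (13 / 23).
13 ≡ 1 (mod 4), so quadratic reciprocity gives (13 / 23) = (23 / 13). Reduce: 23 ≡ 10 (mod 13). Now have (10 / 13).
Factor out 2: 10 = 2·5. Since 13 ≡ 5 (mod 8), (2 / 13) = -1. Now have -(5 / 13).
5 ≡ 1 (mod 4), so quadratic reciprocity gives (5 / 13) = (13 / 5). Reduce: 13 ≡ 3 (mod 5). Now have -(3 / 5).
5 ≡ 1 (mod 4), so quadratic reciprocity gives (3 / 5) = (5 / 3). Reduce: 5 ≡ 2 (mod 3). Now have -(2 / 3).
Factor out 2: 2 = 2. Since 3 ≡ 3 (mod 8), (2 / 3) = -1. Now have (1 / 3).
(1 / 3) = 1. Collecting the sign factors: 1.
Second factor (138 / 571):
Factor out 2: 138 = 2·69. Since 571 ≡ 3 (mod 8), (2 / 571) = -1. Now have -(69 / 571).
69 ≡ 1 (mod 4), so quadratic reciprocity gives (69 / 571) = (571 / 69). Reduce: 571 ≡ 19 (mod 69). Now have -(19 / 69).
69 ≡ 1 (mod 4), so quadratic reciprocity gives (19 / 69) = (69 / 19). Reduce: 69 ≡ 12 (mod 19). Now have -(12 / 19).
Factor out 2: 12 = 2^2·3. Since 19 ≡ 3 (mod 8), (2 / 19) = -1, and (2 / 19)^2 = +1. Now have -(3 / 19).
Both 3 ≡ 3 and 19 ≡ 3 (mod 4), so reciprocity gives (3 / 19) = -(19 / 3). Reduce: 19 ≡ 1 (mod 3). Now have (1 / 3).
(1 / 3) = 1. Collecting the sign factors: 1.
Product: (1)·(1) = 1.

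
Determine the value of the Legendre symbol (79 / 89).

89 ≡ 1 (mod 4), so quadratic reciprocity gives (79 / 89) = (89 / 79). Reduce: 89 ≡ 10 (mod 79). Now have (10 / 79).
Factor out 2: 10 = 2·5. Since 79 ≡ 7 (mod 8), (2 / 79) = +1. Now have (5 / 79).
5 ≡ 1 (mod 4), so quadratic reciprocity gives (5 / 79) = (79 / 5). Reduce: 79 ≡ 4 (mod 5). Now have (4 / 5).
Factor out 2: 4 = 2^2. Since 5 ≡ 5 (mod 8), (2 / 5) = -1, and (2 / 5)^2 = +1. Now have (1 / 5).
(1 / 5) = 1. Collecting the sign factors: 1.

1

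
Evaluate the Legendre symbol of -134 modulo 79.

-1

(-134/79)
  = (24/79)    [-134 ≡ 24 mod 79]
  = (3/79)    [79 ≡ 7 mod 8 ⇒ (2/79)^3 = +1]
  = -(79/3)    [QR: both ≡ 3 mod 4, sign flips]
  = -(1/3)    [79 ≡ 1 mod 3]
  = -1    [(1/3) = 1]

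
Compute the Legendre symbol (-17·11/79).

1

By multiplicativity, (-17·11/79) = (-17/79)·(11/79).
First factor (-17/79):
Reduce the numerator: -17 ≡ 62 (mod 79), so (-17/79) = (62/79).
Factor out 2: 62 = 2·31. Since 79 ≡ 7 (mod 8), (2/79) = +1. Now have (31/79).
Both 31 ≡ 3 and 79 ≡ 3 (mod 4), so reciprocity gives (31/79) = -(79/31). Reduce: 79 ≡ 17 (mod 31). Now have -(17/31).
17 ≡ 1 (mod 4), so quadratic reciprocity gives (17/31) = (31/17). Reduce: 31 ≡ 14 (mod 17). Now have -(14/17).
Factor out 2: 14 = 2·7. Since 17 ≡ 1 (mod 8), (2/17) = +1. Now have -(7/17).
17 ≡ 1 (mod 4), so quadratic reciprocity gives (7/17) = (17/7). Reduce: 17 ≡ 3 (mod 7). Now have -(3/7).
Both 3 ≡ 3 and 7 ≡ 3 (mod 4), so reciprocity gives (3/7) = -(7/3). Reduce: 7 ≡ 1 (mod 3). Now have (1/3).
(1/3) = 1. Collecting the sign factors: 1.
Second factor (11/79):
Both 11 ≡ 3 and 79 ≡ 3 (mod 4), so reciprocity gives (11/79) = -(79/11). Reduce: 79 ≡ 2 (mod 11). Now have -(2/11).
Factor out 2: 2 = 2. Since 11 ≡ 3 (mod 8), (2/11) = -1. Now have (1/11).
(1/11) = 1. Collecting the sign factors: 1.
Product: (1)·(1) = 1.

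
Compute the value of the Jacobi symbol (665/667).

665 ≡ 1 (mod 4), so quadratic reciprocity gives (665/667) = (667/665). Reduce: 667 ≡ 2 (mod 665). Now have (2/665).
Factor out 2: 2 = 2. Since 665 ≡ 1 (mod 8), (2/665) = +1. Now have (1/665).
(1/665) = 1. Collecting the sign factors: 1.

1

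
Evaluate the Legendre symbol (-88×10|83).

1

By multiplicativity, (-88·10|83) = (-88|83)·(10|83).
First factor (-88|83):
Reduce the numerator: -88 ≡ 78 (mod 83), so (-88|83) = (78|83).
Factor out 2: 78 = 2·39. Since 83 ≡ 3 (mod 8), (2|83) = -1. Now have -(39|83).
Both 39 ≡ 3 and 83 ≡ 3 (mod 4), so reciprocity gives (39|83) = -(83|39). Reduce: 83 ≡ 5 (mod 39). Now have (5|39).
5 ≡ 1 (mod 4), so quadratic reciprocity gives (5|39) = (39|5). Reduce: 39 ≡ 4 (mod 5). Now have (4|5).
Factor out 2: 4 = 2^2. Since 5 ≡ 5 (mod 8), (2|5) = -1, and (2|5)^2 = +1. Now have (1|5).
(1|5) = 1. Collecting the sign factors: 1.
Second factor (10|83):
Factor out 2: 10 = 2·5. Since 83 ≡ 3 (mod 8), (2|83) = -1. Now have -(5|83).
5 ≡ 1 (mod 4), so quadratic reciprocity gives (5|83) = (83|5). Reduce: 83 ≡ 3 (mod 5). Now have -(3|5).
5 ≡ 1 (mod 4), so quadratic reciprocity gives (3|5) = (5|3). Reduce: 5 ≡ 2 (mod 3). Now have -(2|3).
Factor out 2: 2 = 2. Since 3 ≡ 3 (mod 8), (2|3) = -1. Now have (1|3).
(1|3) = 1. Collecting the sign factors: 1.
Product: (1)·(1) = 1.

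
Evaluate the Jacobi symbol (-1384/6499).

-1

Reduce the numerator: -1384 ≡ 5115 (mod 6499), so (-1384/6499) = (5115/6499).
Both 5115 ≡ 3 and 6499 ≡ 3 (mod 4), so reciprocity gives (5115/6499) = -(6499/5115). Reduce: 6499 ≡ 1384 (mod 5115). Now have -(1384/5115).
Factor out 2: 1384 = 2^3·173. Since 5115 ≡ 3 (mod 8), (2/5115) = -1, and (2/5115)^3 = -1. Now have (173/5115).
173 ≡ 1 (mod 4), so quadratic reciprocity gives (173/5115) = (5115/173). Reduce: 5115 ≡ 98 (mod 173). Now have (98/173).
Factor out 2: 98 = 2·49. Since 173 ≡ 5 (mod 8), (2/173) = -1. Now have -(49/173).
49 ≡ 1 (mod 4), so quadratic reciprocity gives (49/173) = (173/49). Reduce: 173 ≡ 26 (mod 49). Now have -(26/49).
Factor out 2: 26 = 2·13. Since 49 ≡ 1 (mod 8), (2/49) = +1. Now have -(13/49).
13 ≡ 1 (mod 4), so quadratic reciprocity gives (13/49) = (49/13). Reduce: 49 ≡ 10 (mod 13). Now have -(10/13).
Factor out 2: 10 = 2·5. Since 13 ≡ 5 (mod 8), (2/13) = -1. Now have (5/13).
5 ≡ 1 (mod 4), so quadratic reciprocity gives (5/13) = (13/5). Reduce: 13 ≡ 3 (mod 5). Now have (3/5).
5 ≡ 1 (mod 4), so quadratic reciprocity gives (3/5) = (5/3). Reduce: 5 ≡ 2 (mod 3). Now have (2/3).
Factor out 2: 2 = 2. Since 3 ≡ 3 (mod 8), (2/3) = -1. Now have -(1/3).
(1/3) = 1. Collecting the sign factors: -1.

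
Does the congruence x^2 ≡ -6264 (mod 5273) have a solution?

(-6264|5273)
  = (4282|5273)    [-6264 ≡ 4282 mod 5273]
  = (2141|5273)    [5273 ≡ 1 mod 8 ⇒ (2|5273) = +1]
  = (5273|2141)    [QR: 2141 ≡ 1 mod 4, sign kept]
  = (991|2141)    [5273 ≡ 991 mod 2141]
  = (2141|991)    [QR: 2141 ≡ 1 mod 4, sign kept]
  = (159|991)    [2141 ≡ 159 mod 991]
  = -(991|159)    [QR: both ≡ 3 mod 4, sign flips]
  = -(37|159)    [991 ≡ 37 mod 159]
  = -(159|37)    [QR: 37 ≡ 1 mod 4, sign kept]
  = -(11|37)    [159 ≡ 11 mod 37]
  = -(37|11)    [QR: 37 ≡ 1 mod 4, sign kept]
  = -(4|11)    [37 ≡ 4 mod 11]
  = -(1|11)    [11 ≡ 3 mod 8 ⇒ (2|11)^2 = +1]
  = -1    [(1|11) = 1]
The Legendre symbol is -1, so x^2 ≡ -6264 (mod 5273) has no solution.

no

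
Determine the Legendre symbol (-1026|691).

1

Reduce the numerator: -1026 ≡ 356 (mod 691), so (-1026|691) = (356|691).
Factor out 2: 356 = 2^2·89. Since 691 ≡ 3 (mod 8), (2|691) = -1, and (2|691)^2 = +1. Now have (89|691).
89 ≡ 1 (mod 4), so quadratic reciprocity gives (89|691) = (691|89). Reduce: 691 ≡ 68 (mod 89). Now have (68|89).
Factor out 2: 68 = 2^2·17. Since 89 ≡ 1 (mod 8), (2|89) = +1, and (2|89)^2 = +1. Now have (17|89).
17 ≡ 1 (mod 4), so quadratic reciprocity gives (17|89) = (89|17). Reduce: 89 ≡ 4 (mod 17). Now have (4|17).
Factor out 2: 4 = 2^2. Since 17 ≡ 1 (mod 8), (2|17) = +1, and (2|17)^2 = +1. Now have (1|17).
(1|17) = 1. Collecting the sign factors: 1.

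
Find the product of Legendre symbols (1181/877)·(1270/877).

By multiplicativity, (1181·1270/877) = (1181/877)·(1270/877).
First factor (1181/877):
Reduce the numerator: 1181 ≡ 304 (mod 877), so (1181/877) = (304/877).
Factor out 2: 304 = 2^4·19. Since 877 ≡ 5 (mod 8), (2/877) = -1, and (2/877)^4 = +1. Now have (19/877).
877 ≡ 1 (mod 4), so quadratic reciprocity gives (19/877) = (877/19). Reduce: 877 ≡ 3 (mod 19). Now have (3/19).
Both 3 ≡ 3 and 19 ≡ 3 (mod 4), so reciprocity gives (3/19) = -(19/3). Reduce: 19 ≡ 1 (mod 3). Now have -(1/3).
(1/3) = 1. Collecting the sign factors: -1.
Second factor (1270/877):
Reduce the numerator: 1270 ≡ 393 (mod 877), so (1270/877) = (393/877).
393 ≡ 1 (mod 4), so quadratic reciprocity gives (393/877) = (877/393). Reduce: 877 ≡ 91 (mod 393). Now have (91/393).
393 ≡ 1 (mod 4), so quadratic reciprocity gives (91/393) = (393/91). Reduce: 393 ≡ 29 (mod 91). Now have (29/91).
29 ≡ 1 (mod 4), so quadratic reciprocity gives (29/91) = (91/29). Reduce: 91 ≡ 4 (mod 29). Now have (4/29).
Factor out 2: 4 = 2^2. Since 29 ≡ 5 (mod 8), (2/29) = -1, and (2/29)^2 = +1. Now have (1/29).
(1/29) = 1. Collecting the sign factors: 1.
Product: (-1)·(1) = -1.

-1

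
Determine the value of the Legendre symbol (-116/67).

(-116/67)
  = -(116/67)    [67 ≡ 3 mod 4 ⇒ (-1/67) = -1]
  = -(49/67)    [116 ≡ 49 mod 67]
  = -(67/49)    [QR: 49 ≡ 1 mod 4, sign kept]
  = -(18/49)    [67 ≡ 18 mod 49]
  = -(9/49)    [49 ≡ 1 mod 8 ⇒ (2/49) = +1]
  = -(49/9)    [QR: 9 ≡ 1 mod 4, sign kept]
  = -(4/9)    [49 ≡ 4 mod 9]
  = -(1/9)    [9 ≡ 1 mod 8 ⇒ (2/9)^2 = +1]
  = -1    [(1/9) = 1]

-1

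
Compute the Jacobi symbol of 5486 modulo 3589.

Reduce the numerator: 5486 ≡ 1897 (mod 3589), so (5486 / 3589) = (1897 / 3589).
1897 ≡ 1 (mod 4), so quadratic reciprocity gives (1897 / 3589) = (3589 / 1897). Reduce: 3589 ≡ 1692 (mod 1897). Now have (1692 / 1897).
Factor out 2: 1692 = 2^2·423. Since 1897 ≡ 1 (mod 8), (2 / 1897) = +1, and (2 / 1897)^2 = +1. Now have (423 / 1897).
1897 ≡ 1 (mod 4), so quadratic reciprocity gives (423 / 1897) = (1897 / 423). Reduce: 1897 ≡ 205 (mod 423). Now have (205 / 423).
205 ≡ 1 (mod 4), so quadratic reciprocity gives (205 / 423) = (423 / 205). Reduce: 423 ≡ 13 (mod 205). Now have (13 / 205).
13 ≡ 1 (mod 4), so quadratic reciprocity gives (13 / 205) = (205 / 13). Reduce: 205 ≡ 10 (mod 13). Now have (10 / 13).
Factor out 2: 10 = 2·5. Since 13 ≡ 5 (mod 8), (2 / 13) = -1. Now have -(5 / 13).
5 ≡ 1 (mod 4), so quadratic reciprocity gives (5 / 13) = (13 / 5). Reduce: 13 ≡ 3 (mod 5). Now have -(3 / 5).
5 ≡ 1 (mod 4), so quadratic reciprocity gives (3 / 5) = (5 / 3). Reduce: 5 ≡ 2 (mod 3). Now have -(2 / 3).
Factor out 2: 2 = 2. Since 3 ≡ 3 (mod 8), (2 / 3) = -1. Now have (1 / 3).
(1 / 3) = 1. Collecting the sign factors: 1.

1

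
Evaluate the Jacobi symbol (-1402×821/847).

-1

By multiplicativity, (-1402·821/847) = (-1402/847)·(821/847).
First factor (-1402/847):
Reduce the numerator: -1402 ≡ 292 (mod 847), so (-1402/847) = (292/847).
Factor out 2: 292 = 2^2·73. Since 847 ≡ 7 (mod 8), (2/847) = +1, and (2/847)^2 = +1. Now have (73/847).
73 ≡ 1 (mod 4), so quadratic reciprocity gives (73/847) = (847/73). Reduce: 847 ≡ 44 (mod 73). Now have (44/73).
Factor out 2: 44 = 2^2·11. Since 73 ≡ 1 (mod 8), (2/73) = +1, and (2/73)^2 = +1. Now have (11/73).
73 ≡ 1 (mod 4), so quadratic reciprocity gives (11/73) = (73/11). Reduce: 73 ≡ 7 (mod 11). Now have (7/11).
Both 7 ≡ 3 and 11 ≡ 3 (mod 4), so reciprocity gives (7/11) = -(11/7). Reduce: 11 ≡ 4 (mod 7). Now have -(4/7).
Factor out 2: 4 = 2^2. Since 7 ≡ 7 (mod 8), (2/7) = +1, and (2/7)^2 = +1. Now have -(1/7).
(1/7) = 1. Collecting the sign factors: -1.
Second factor (821/847):
821 ≡ 1 (mod 4), so quadratic reciprocity gives (821/847) = (847/821). Reduce: 847 ≡ 26 (mod 821). Now have (26/821).
Factor out 2: 26 = 2·13. Since 821 ≡ 5 (mod 8), (2/821) = -1. Now have -(13/821).
13 ≡ 1 (mod 4), so quadratic reciprocity gives (13/821) = (821/13). Reduce: 821 ≡ 2 (mod 13). Now have -(2/13).
Factor out 2: 2 = 2. Since 13 ≡ 5 (mod 8), (2/13) = -1. Now have (1/13).
(1/13) = 1. Collecting the sign factors: 1.
Product: (-1)·(1) = -1.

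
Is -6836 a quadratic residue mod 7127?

no

Pull out -1: (-6836/7127) = (-1/7127)·(6836/7127). Since 7127 ≡ 3 (mod 4), (-1/7127) = -1. Now have -(6836/7127).
Factor out 2: 6836 = 2^2·1709. Since 7127 ≡ 7 (mod 8), (2/7127) = +1, and (2/7127)^2 = +1. Now have -(1709/7127).
1709 ≡ 1 (mod 4), so quadratic reciprocity gives (1709/7127) = (7127/1709). Reduce: 7127 ≡ 291 (mod 1709). Now have -(291/1709).
1709 ≡ 1 (mod 4), so quadratic reciprocity gives (291/1709) = (1709/291). Reduce: 1709 ≡ 254 (mod 291). Now have -(254/291).
Factor out 2: 254 = 2·127. Since 291 ≡ 3 (mod 8), (2/291) = -1. Now have (127/291).
Both 127 ≡ 3 and 291 ≡ 3 (mod 4), so reciprocity gives (127/291) = -(291/127). Reduce: 291 ≡ 37 (mod 127). Now have -(37/127).
37 ≡ 1 (mod 4), so quadratic reciprocity gives (37/127) = (127/37). Reduce: 127 ≡ 16 (mod 37). Now have -(16/37).
Factor out 2: 16 = 2^4. Since 37 ≡ 5 (mod 8), (2/37) = -1, and (2/37)^4 = +1. Now have -(1/37).
(1/37) = 1. Collecting the sign factors: -1.
(-6836/7127) = -1, and 7127 is prime, so -6836 is not a quadratic residue mod 7127.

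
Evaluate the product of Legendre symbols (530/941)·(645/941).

1

By multiplicativity, (530·645/941) = (530/941)·(645/941).
First factor (530/941):
(530/941)
  = -(265/941)    [941 ≡ 5 mod 8 ⇒ (2/941) = -1]
  = -(941/265)    [QR: 265 ≡ 1 mod 4, sign kept]
  = -(146/265)    [941 ≡ 146 mod 265]
  = -(73/265)    [265 ≡ 1 mod 8 ⇒ (2/265) = +1]
  = -(265/73)    [QR: 73 ≡ 1 mod 4, sign kept]
  = -(46/73)    [265 ≡ 46 mod 73]
  = -(23/73)    [73 ≡ 1 mod 8 ⇒ (2/73) = +1]
  = -(73/23)    [QR: 73 ≡ 1 mod 4, sign kept]
  = -(4/23)    [73 ≡ 4 mod 23]
  = -(1/23)    [23 ≡ 7 mod 8 ⇒ (2/23)^2 = +1]
  = -1    [(1/23) = 1]
Second factor (645/941):
(645/941)
  = (941/645)    [QR: 645 ≡ 1 mod 4, sign kept]
  = (296/645)    [941 ≡ 296 mod 645]
  = -(37/645)    [645 ≡ 5 mod 8 ⇒ (2/645)^3 = -1]
  = -(645/37)    [QR: 37 ≡ 1 mod 4, sign kept]
  = -(16/37)    [645 ≡ 16 mod 37]
  = -(1/37)    [37 ≡ 5 mod 8 ⇒ (2/37)^4 = +1]
  = -1    [(1/37) = 1]
Product: (-1)·(-1) = 1.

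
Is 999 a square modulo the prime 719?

yes

(999/719)
  = (280/719)    [999 ≡ 280 mod 719]
  = (35/719)    [719 ≡ 7 mod 8 ⇒ (2/719)^3 = +1]
  = -(719/35)    [QR: both ≡ 3 mod 4, sign flips]
  = -(19/35)    [719 ≡ 19 mod 35]
  = (35/19)    [QR: both ≡ 3 mod 4, sign flips]
  = (16/19)    [35 ≡ 16 mod 19]
  = (1/19)    [19 ≡ 3 mod 8 ⇒ (2/19)^4 = +1]
  = 1    [(1/19) = 1]
(999/719) = 1, and 719 is prime, so 999 is a quadratic residue mod 719.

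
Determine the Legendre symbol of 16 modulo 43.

Factor out 2: 16 = 2^4. Since 43 ≡ 3 (mod 8), (2 / 43) = -1, and (2 / 43)^4 = +1. Now have (1 / 43).
(1 / 43) = 1. Collecting the sign factors: 1.

1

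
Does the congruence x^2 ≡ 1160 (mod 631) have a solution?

yes

(1160/631)
  = (529/631)    [1160 ≡ 529 mod 631]
  = (631/529)    [QR: 529 ≡ 1 mod 4, sign kept]
  = (102/529)    [631 ≡ 102 mod 529]
  = (51/529)    [529 ≡ 1 mod 8 ⇒ (2/529) = +1]
  = (529/51)    [QR: 529 ≡ 1 mod 4, sign kept]
  = (19/51)    [529 ≡ 19 mod 51]
  = -(51/19)    [QR: both ≡ 3 mod 4, sign flips]
  = -(13/19)    [51 ≡ 13 mod 19]
  = -(19/13)    [QR: 13 ≡ 1 mod 4, sign kept]
  = -(6/13)    [19 ≡ 6 mod 13]
  = (3/13)    [13 ≡ 5 mod 8 ⇒ (2/13) = -1]
  = (13/3)    [QR: 13 ≡ 1 mod 4, sign kept]
  = (1/3)    [13 ≡ 1 mod 3]
  = 1    [(1/3) = 1]
The Legendre symbol is 1, so x^2 ≡ 1160 (mod 631) has solution.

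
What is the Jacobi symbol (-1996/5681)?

-1

(-1996/5681)
  = (1996/5681)    [5681 ≡ 1 mod 4 ⇒ (-1/5681) = +1]
  = (499/5681)    [5681 ≡ 1 mod 8 ⇒ (2/5681)^2 = +1]
  = (5681/499)    [QR: 5681 ≡ 1 mod 4, sign kept]
  = (192/499)    [5681 ≡ 192 mod 499]
  = (3/499)    [499 ≡ 3 mod 8 ⇒ (2/499)^6 = +1]
  = -(499/3)    [QR: both ≡ 3 mod 4, sign flips]
  = -(1/3)    [499 ≡ 1 mod 3]
  = -1    [(1/3) = 1]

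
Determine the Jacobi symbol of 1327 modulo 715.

(1327|715)
  = (612|715)    [1327 ≡ 612 mod 715]
  = (153|715)    [715 ≡ 3 mod 8 ⇒ (2|715)^2 = +1]
  = (715|153)    [QR: 153 ≡ 1 mod 4, sign kept]
  = (103|153)    [715 ≡ 103 mod 153]
  = (153|103)    [QR: 153 ≡ 1 mod 4, sign kept]
  = (50|103)    [153 ≡ 50 mod 103]
  = (25|103)    [103 ≡ 7 mod 8 ⇒ (2|103) = +1]
  = (103|25)    [QR: 25 ≡ 1 mod 4, sign kept]
  = (3|25)    [103 ≡ 3 mod 25]
  = (25|3)    [QR: 25 ≡ 1 mod 4, sign kept]
  = (1|3)    [25 ≡ 1 mod 3]
  = 1    [(1|3) = 1]

1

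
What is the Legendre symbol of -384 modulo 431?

(-384|431)
  = (47|431)    [-384 ≡ 47 mod 431]
  = -(431|47)    [QR: both ≡ 3 mod 4, sign flips]
  = -(8|47)    [431 ≡ 8 mod 47]
  = -(1|47)    [47 ≡ 7 mod 8 ⇒ (2|47)^3 = +1]
  = -1    [(1|47) = 1]

-1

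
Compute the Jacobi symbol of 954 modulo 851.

Reduce the numerator: 954 ≡ 103 (mod 851), so (954 / 851) = (103 / 851).
Both 103 ≡ 3 and 851 ≡ 3 (mod 4), so reciprocity gives (103 / 851) = -(851 / 103). Reduce: 851 ≡ 27 (mod 103). Now have -(27 / 103).
Both 27 ≡ 3 and 103 ≡ 3 (mod 4), so reciprocity gives (27 / 103) = -(103 / 27). Reduce: 103 ≡ 22 (mod 27). Now have (22 / 27).
Factor out 2: 22 = 2·11. Since 27 ≡ 3 (mod 8), (2 / 27) = -1. Now have -(11 / 27).
Both 11 ≡ 3 and 27 ≡ 3 (mod 4), so reciprocity gives (11 / 27) = -(27 / 11). Reduce: 27 ≡ 5 (mod 11). Now have (5 / 11).
5 ≡ 1 (mod 4), so quadratic reciprocity gives (5 / 11) = (11 / 5). Reduce: 11 ≡ 1 (mod 5). Now have (1 / 5).
(1 / 5) = 1. Collecting the sign factors: 1.

1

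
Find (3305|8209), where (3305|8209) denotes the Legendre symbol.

3305 ≡ 1 (mod 4), so quadratic reciprocity gives (3305|8209) = (8209|3305). Reduce: 8209 ≡ 1599 (mod 3305). Now have (1599|3305).
3305 ≡ 1 (mod 4), so quadratic reciprocity gives (1599|3305) = (3305|1599). Reduce: 3305 ≡ 107 (mod 1599). Now have (107|1599).
Both 107 ≡ 3 and 1599 ≡ 3 (mod 4), so reciprocity gives (107|1599) = -(1599|107). Reduce: 1599 ≡ 101 (mod 107). Now have -(101|107).
101 ≡ 1 (mod 4), so quadratic reciprocity gives (101|107) = (107|101). Reduce: 107 ≡ 6 (mod 101). Now have -(6|101).
Factor out 2: 6 = 2·3. Since 101 ≡ 5 (mod 8), (2|101) = -1. Now have (3|101).
101 ≡ 1 (mod 4), so quadratic reciprocity gives (3|101) = (101|3). Reduce: 101 ≡ 2 (mod 3). Now have (2|3).
Factor out 2: 2 = 2. Since 3 ≡ 3 (mod 8), (2|3) = -1. Now have -(1|3).
(1|3) = 1. Collecting the sign factors: -1.

-1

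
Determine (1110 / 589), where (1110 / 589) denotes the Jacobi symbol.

-1

(1110 / 589)
  = (521 / 589)    [1110 ≡ 521 mod 589]
  = (589 / 521)    [QR: 521 ≡ 1 mod 4, sign kept]
  = (68 / 521)    [589 ≡ 68 mod 521]
  = (17 / 521)    [521 ≡ 1 mod 8 ⇒ (2 / 521)^2 = +1]
  = (521 / 17)    [QR: 17 ≡ 1 mod 4, sign kept]
  = (11 / 17)    [521 ≡ 11 mod 17]
  = (17 / 11)    [QR: 17 ≡ 1 mod 4, sign kept]
  = (6 / 11)    [17 ≡ 6 mod 11]
  = -(3 / 11)    [11 ≡ 3 mod 8 ⇒ (2 / 11) = -1]
  = (11 / 3)    [QR: both ≡ 3 mod 4, sign flips]
  = (2 / 3)    [11 ≡ 2 mod 3]
  = -(1 / 3)    [3 ≡ 3 mod 8 ⇒ (2 / 3) = -1]
  = -1    [(1 / 3) = 1]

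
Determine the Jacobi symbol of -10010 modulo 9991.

Reduce the numerator: -10010 ≡ 9972 (mod 9991), so (-10010|9991) = (9972|9991).
Factor out 2: 9972 = 2^2·2493. Since 9991 ≡ 7 (mod 8), (2|9991) = +1, and (2|9991)^2 = +1. Now have (2493|9991).
2493 ≡ 1 (mod 4), so quadratic reciprocity gives (2493|9991) = (9991|2493). Reduce: 9991 ≡ 19 (mod 2493). Now have (19|2493).
2493 ≡ 1 (mod 4), so quadratic reciprocity gives (19|2493) = (2493|19). Reduce: 2493 ≡ 4 (mod 19). Now have (4|19).
Factor out 2: 4 = 2^2. Since 19 ≡ 3 (mod 8), (2|19) = -1, and (2|19)^2 = +1. Now have (1|19).
(1|19) = 1. Collecting the sign factors: 1.

1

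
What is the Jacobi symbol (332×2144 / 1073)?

By multiplicativity, (332·2144 / 1073) = (332 / 1073)·(2144 / 1073).
First factor (332 / 1073):
(332 / 1073)
  = (83 / 1073)    [1073 ≡ 1 mod 8 ⇒ (2 / 1073)^2 = +1]
  = (1073 / 83)    [QR: 1073 ≡ 1 mod 4, sign kept]
  = (77 / 83)    [1073 ≡ 77 mod 83]
  = (83 / 77)    [QR: 77 ≡ 1 mod 4, sign kept]
  = (6 / 77)    [83 ≡ 6 mod 77]
  = -(3 / 77)    [77 ≡ 5 mod 8 ⇒ (2 / 77) = -1]
  = -(77 / 3)    [QR: 77 ≡ 1 mod 4, sign kept]
  = -(2 / 3)    [77 ≡ 2 mod 3]
  = (1 / 3)    [3 ≡ 3 mod 8 ⇒ (2 / 3) = -1]
  = 1    [(1 / 3) = 1]
Second factor (2144 / 1073):
(2144 / 1073)
  = (1071 / 1073)    [2144 ≡ 1071 mod 1073]
  = (1073 / 1071)    [QR: 1073 ≡ 1 mod 4, sign kept]
  = (2 / 1071)    [1073 ≡ 2 mod 1071]
  = (1 / 1071)    [1071 ≡ 7 mod 8 ⇒ (2 / 1071) = +1]
  = 1    [(1 / 1071) = 1]
Product: (1)·(1) = 1.

1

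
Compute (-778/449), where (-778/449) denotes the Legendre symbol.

Reduce the numerator: -778 ≡ 120 (mod 449), so (-778/449) = (120/449).
Factor out 2: 120 = 2^3·15. Since 449 ≡ 1 (mod 8), (2/449) = +1, and (2/449)^3 = +1. Now have (15/449).
449 ≡ 1 (mod 4), so quadratic reciprocity gives (15/449) = (449/15). Reduce: 449 ≡ 14 (mod 15). Now have (14/15).
Factor out 2: 14 = 2·7. Since 15 ≡ 7 (mod 8), (2/15) = +1. Now have (7/15).
Both 7 ≡ 3 and 15 ≡ 3 (mod 4), so reciprocity gives (7/15) = -(15/7). Reduce: 15 ≡ 1 (mod 7). Now have -(1/7).
(1/7) = 1. Collecting the sign factors: -1.

-1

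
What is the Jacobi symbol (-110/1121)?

-1

Reduce the numerator: -110 ≡ 1011 (mod 1121), so (-110/1121) = (1011/1121).
1121 ≡ 1 (mod 4), so quadratic reciprocity gives (1011/1121) = (1121/1011). Reduce: 1121 ≡ 110 (mod 1011). Now have (110/1011).
Factor out 2: 110 = 2·55. Since 1011 ≡ 3 (mod 8), (2/1011) = -1. Now have -(55/1011).
Both 55 ≡ 3 and 1011 ≡ 3 (mod 4), so reciprocity gives (55/1011) = -(1011/55). Reduce: 1011 ≡ 21 (mod 55). Now have (21/55).
21 ≡ 1 (mod 4), so quadratic reciprocity gives (21/55) = (55/21). Reduce: 55 ≡ 13 (mod 21). Now have (13/21).
13 ≡ 1 (mod 4), so quadratic reciprocity gives (13/21) = (21/13). Reduce: 21 ≡ 8 (mod 13). Now have (8/13).
Factor out 2: 8 = 2^3. Since 13 ≡ 5 (mod 8), (2/13) = -1, and (2/13)^3 = -1. Now have -(1/13).
(1/13) = 1. Collecting the sign factors: -1.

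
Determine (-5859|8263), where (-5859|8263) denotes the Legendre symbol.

(-5859|8263)
  = -(5859|8263)    [8263 ≡ 3 mod 4 ⇒ (-1|8263) = -1]
  = (8263|5859)    [QR: both ≡ 3 mod 4, sign flips]
  = (2404|5859)    [8263 ≡ 2404 mod 5859]
  = (601|5859)    [5859 ≡ 3 mod 8 ⇒ (2|5859)^2 = +1]
  = (5859|601)    [QR: 601 ≡ 1 mod 4, sign kept]
  = (450|601)    [5859 ≡ 450 mod 601]
  = (225|601)    [601 ≡ 1 mod 8 ⇒ (2|601) = +1]
  = (601|225)    [QR: 225 ≡ 1 mod 4, sign kept]
  = (151|225)    [601 ≡ 151 mod 225]
  = (225|151)    [QR: 225 ≡ 1 mod 4, sign kept]
  = (74|151)    [225 ≡ 74 mod 151]
  = (37|151)    [151 ≡ 7 mod 8 ⇒ (2|151) = +1]
  = (151|37)    [QR: 37 ≡ 1 mod 4, sign kept]
  = (3|37)    [151 ≡ 3 mod 37]
  = (37|3)    [QR: 37 ≡ 1 mod 4, sign kept]
  = (1|3)    [37 ≡ 1 mod 3]
  = 1    [(1|3) = 1]

1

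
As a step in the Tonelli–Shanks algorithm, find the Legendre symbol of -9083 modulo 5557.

1

Reduce the numerator: -9083 ≡ 2031 (mod 5557), so (-9083 / 5557) = (2031 / 5557).
5557 ≡ 1 (mod 4), so quadratic reciprocity gives (2031 / 5557) = (5557 / 2031). Reduce: 5557 ≡ 1495 (mod 2031). Now have (1495 / 2031).
Both 1495 ≡ 3 and 2031 ≡ 3 (mod 4), so reciprocity gives (1495 / 2031) = -(2031 / 1495). Reduce: 2031 ≡ 536 (mod 1495). Now have -(536 / 1495).
Factor out 2: 536 = 2^3·67. Since 1495 ≡ 7 (mod 8), (2 / 1495) = +1, and (2 / 1495)^3 = +1. Now have -(67 / 1495).
Both 67 ≡ 3 and 1495 ≡ 3 (mod 4), so reciprocity gives (67 / 1495) = -(1495 / 67). Reduce: 1495 ≡ 21 (mod 67). Now have (21 / 67).
21 ≡ 1 (mod 4), so quadratic reciprocity gives (21 / 67) = (67 / 21). Reduce: 67 ≡ 4 (mod 21). Now have (4 / 21).
Factor out 2: 4 = 2^2. Since 21 ≡ 5 (mod 8), (2 / 21) = -1, and (2 / 21)^2 = +1. Now have (1 / 21).
(1 / 21) = 1. Collecting the sign factors: 1.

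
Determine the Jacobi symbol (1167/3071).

1

Both 1167 ≡ 3 and 3071 ≡ 3 (mod 4), so reciprocity gives (1167/3071) = -(3071/1167). Reduce: 3071 ≡ 737 (mod 1167). Now have -(737/1167).
737 ≡ 1 (mod 4), so quadratic reciprocity gives (737/1167) = (1167/737). Reduce: 1167 ≡ 430 (mod 737). Now have -(430/737).
Factor out 2: 430 = 2·215. Since 737 ≡ 1 (mod 8), (2/737) = +1. Now have -(215/737).
737 ≡ 1 (mod 4), so quadratic reciprocity gives (215/737) = (737/215). Reduce: 737 ≡ 92 (mod 215). Now have -(92/215).
Factor out 2: 92 = 2^2·23. Since 215 ≡ 7 (mod 8), (2/215) = +1, and (2/215)^2 = +1. Now have -(23/215).
Both 23 ≡ 3 and 215 ≡ 3 (mod 4), so reciprocity gives (23/215) = -(215/23). Reduce: 215 ≡ 8 (mod 23). Now have (8/23).
Factor out 2: 8 = 2^3. Since 23 ≡ 7 (mod 8), (2/23) = +1, and (2/23)^3 = +1. Now have (1/23).
(1/23) = 1. Collecting the sign factors: 1.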